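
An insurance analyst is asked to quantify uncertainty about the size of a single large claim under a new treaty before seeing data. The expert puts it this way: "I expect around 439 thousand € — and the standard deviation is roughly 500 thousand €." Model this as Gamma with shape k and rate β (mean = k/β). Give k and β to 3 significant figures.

For Gamma(k, rate β): mean = k/β, variance = k/β², so CV = 1/√k.
CV = SD/mean = 500/439 = 1.139, hence k = 1/CV² = 0.771.
Then β = k/mean = 0.771/439 = 0.00176.

k ≈ 0.771, β ≈ 0.00176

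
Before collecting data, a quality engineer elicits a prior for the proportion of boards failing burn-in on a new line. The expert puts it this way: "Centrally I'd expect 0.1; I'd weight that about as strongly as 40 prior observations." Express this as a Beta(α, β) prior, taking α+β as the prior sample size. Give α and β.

Under the effective-sample-size interpretation, Beta(α, β) has prior mean α/(α+β) and prior sample size α+β.
So α+β = 40 and α/(α+β) = 0.1, giving α = 0.1·40 = 4 and β = 40 − 4 = 36.

α = 4, β = 36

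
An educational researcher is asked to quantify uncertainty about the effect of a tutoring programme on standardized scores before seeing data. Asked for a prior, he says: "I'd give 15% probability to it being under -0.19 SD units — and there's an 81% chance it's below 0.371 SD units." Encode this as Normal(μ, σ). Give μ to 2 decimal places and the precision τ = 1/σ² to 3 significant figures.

The p-quantile of Normal(μ,σ) is μ + z_p·σ, with z_{0.15} = -1.036 and z_{0.81} = 0.8779.
Eliminate σ: μ = (z₂·x₁ − z₁·x₂)/(z₂ − z₁) = (0.8779·-0.19 − (-1.036)·0.371)/1.914 = 0.11.
Then σ = (x₂ − x₁)/(z₂ − z₁) = (0.371 − -0.19)/1.914 = 0.29.
Precision τ = 1/σ² = 1/0.2931² = 11.6.

μ = 0.11, τ = 11.6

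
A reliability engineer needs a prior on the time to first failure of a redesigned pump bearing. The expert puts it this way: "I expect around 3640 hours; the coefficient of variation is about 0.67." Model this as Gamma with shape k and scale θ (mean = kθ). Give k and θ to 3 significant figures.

k ≈ 2.23, θ ≈ 1630

For Gamma(k, scale θ): mean = kθ, variance = kθ², so CV = 1/√k.
CV = 0.67, hence k = 1/CV² = 2.23.
Then θ = mean/k = 3640/2.23 = 1630.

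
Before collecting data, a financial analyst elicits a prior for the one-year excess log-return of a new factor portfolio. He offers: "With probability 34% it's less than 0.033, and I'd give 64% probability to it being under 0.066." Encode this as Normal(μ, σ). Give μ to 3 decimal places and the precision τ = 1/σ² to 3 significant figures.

μ = 0.051, τ = 546

The p-quantile of Normal(μ,σ) is μ + z_p·σ, with z_{0.34} = -0.4125 and z_{0.64} = 0.3585.
Eliminate σ: μ = (z₂·x₁ − z₁·x₂)/(z₂ − z₁) = (0.3585·0.033 − (-0.4125)·0.066)/0.7709 = 0.051.
Then σ = (x₂ − x₁)/(z₂ − z₁) = (0.066 − 0.033)/0.7709 = 0.043.
Precision τ = 1/σ² = 1/0.04281² = 546.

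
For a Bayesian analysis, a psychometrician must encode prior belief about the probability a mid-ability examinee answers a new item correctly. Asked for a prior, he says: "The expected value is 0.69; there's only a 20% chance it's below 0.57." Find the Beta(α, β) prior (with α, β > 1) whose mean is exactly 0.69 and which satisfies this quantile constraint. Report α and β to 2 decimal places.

With mean 0.69 fixed, write α = 0.69s, β = 0.31s where s = α+β.
Need P(θ < 0.57) = 0.2 under Beta(0.69s, 0.31s). Normal approximation: (q−m)/√(m(1−m)/s) ≈ z_{0.2} = -0.842, so s ≈ 0.69·0.31·(-0.842)²/(0.57−0.69)² = 10.5.
At s = 10.5: P(θ<0.57) ≈ 0.194. Adjusting to match 0.2 gives s ≈ 9.86.
So α = 0.69·9.86 ≈ 6.80, β = 0.31·9.86 ≈ 3.06.

α ≈ 6.80, β ≈ 3.06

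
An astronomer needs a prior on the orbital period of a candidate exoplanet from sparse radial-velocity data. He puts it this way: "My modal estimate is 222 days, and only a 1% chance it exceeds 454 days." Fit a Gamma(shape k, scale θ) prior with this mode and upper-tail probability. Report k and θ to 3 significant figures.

k ≈ 10.6, θ ≈ 23.2

Gamma(k,θ) with k>1 has mode (k−1)θ, so θ = 222/(k−1).
Need P(X < 454) = 0.99 with θ tied to k this way. Start at k = 2, θ = 222: P(X<454) ≈ 0.606.
Too low — raise k to concentrate. Iterating converges to k ≈ 10.6.
Then θ = 222/(10.6−1) ≈ 23.2.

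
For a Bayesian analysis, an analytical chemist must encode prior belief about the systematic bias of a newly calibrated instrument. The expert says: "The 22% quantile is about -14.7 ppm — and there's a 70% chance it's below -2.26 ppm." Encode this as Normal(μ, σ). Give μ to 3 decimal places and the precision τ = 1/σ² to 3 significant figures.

μ = -7.291, τ = 0.0109

The p-quantile of Normal(μ,σ) is μ + z_p·σ, with z_{0.22} = -0.7722 and z_{0.7} = 0.5244.
Eliminate σ: μ = (z₂·x₁ − z₁·x₂)/(z₂ − z₁) = (0.5244·-14.7 − (-0.7722)·-2.26)/1.297 = -7.291.
Then σ = (x₂ − x₁)/(z₂ − z₁) = (-2.26 − -14.7)/1.297 = 9.594.
Precision τ = 1/σ² = 1/9.594² = 0.0109.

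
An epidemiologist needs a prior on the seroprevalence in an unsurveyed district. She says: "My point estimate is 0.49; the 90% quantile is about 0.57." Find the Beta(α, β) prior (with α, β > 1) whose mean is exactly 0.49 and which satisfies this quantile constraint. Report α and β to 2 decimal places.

With mean 0.49 fixed, write α = 0.49s, β = 0.51s where s = α+β.
Need P(θ < 0.57) = 0.9 under Beta(0.49s, 0.51s). Normal approximation: (q−m)/√(m(1−m)/s) ≈ z_{0.9} = 1.28, so s ≈ 0.49·0.51·(1.28)²/(0.57−0.49)² = 64.1.
At s = 64.1: P(θ<0.57) ≈ 0.900. Adjusting to match 0.9 gives s ≈ 63.91.
So α = 0.49·63.91 ≈ 31.32, β = 0.51·63.91 ≈ 32.59.

α ≈ 31.32, β ≈ 32.59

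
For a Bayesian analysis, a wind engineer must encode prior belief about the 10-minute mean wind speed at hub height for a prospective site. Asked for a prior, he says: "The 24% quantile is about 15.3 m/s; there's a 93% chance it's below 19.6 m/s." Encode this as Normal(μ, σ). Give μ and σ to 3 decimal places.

For Normal(μ,σ), the p-quantile is μ + z_p·σ. Here z_{0.24} = -0.7063, z_{0.93} = 1.476.
So 15.3 = μ − 0.7063σ and 19.6 = μ + 1.476σ.
Subtracting: σ = (19.6 − 15.3)/(1.476 − (-0.7063)) = 1.971.
Then μ = 15.3 − (-0.7063)·1.971 = 16.692.

μ = 16.692, σ = 1.971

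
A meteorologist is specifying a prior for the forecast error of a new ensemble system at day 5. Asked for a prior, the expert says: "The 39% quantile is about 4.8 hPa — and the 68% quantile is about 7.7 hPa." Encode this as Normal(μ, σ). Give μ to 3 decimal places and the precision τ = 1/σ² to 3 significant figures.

The p-quantile of Normal(μ,σ) is μ + z_p·σ, with z_{0.39} = -0.2793 and z_{0.68} = 0.4677.
Eliminate σ: μ = (z₂·x₁ − z₁·x₂)/(z₂ − z₁) = (0.4677·4.8 − (-0.2793)·7.7)/0.747 = 5.884.
Then σ = (x₂ − x₁)/(z₂ − z₁) = (7.7 − 4.8)/0.747 = 3.882.
Precision τ = 1/σ² = 1/3.882² = 0.0664.

μ = 5.884, τ = 0.0664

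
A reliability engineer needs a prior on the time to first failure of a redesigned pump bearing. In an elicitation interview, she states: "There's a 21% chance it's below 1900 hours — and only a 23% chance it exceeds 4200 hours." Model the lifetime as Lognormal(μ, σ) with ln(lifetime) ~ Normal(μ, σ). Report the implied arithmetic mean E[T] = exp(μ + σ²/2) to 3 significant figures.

E[T] ≈ 3280 hours

If T ~ Lognormal(μ,σ) then ln T ~ Normal(μ,σ), so the p-quantile of ln T is μ + z_p·σ.
ln(1900) = 7.55 and ln(4200) = 8.343; z_{0.21} = -0.8064, z_{0.77} = 0.7388.
σ = (8.343 − 7.55)/(0.7388 − (-0.8064)) = 0.513.
μ = 7.55 − (-0.8064)·0.513 = 7.964.
E[T] = exp(μ + σ²/2) = exp(7.964 + 0.1318) = 3280 hours.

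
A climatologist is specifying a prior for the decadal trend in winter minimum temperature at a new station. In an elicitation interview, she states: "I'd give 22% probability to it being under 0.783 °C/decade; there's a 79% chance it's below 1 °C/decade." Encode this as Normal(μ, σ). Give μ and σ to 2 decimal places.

μ = 0.89, σ = 0.14

The p-quantile of Normal(μ,σ) is μ + z_p·σ, with z_{0.22} = -0.7722 and z_{0.79} = 0.8064.
Eliminate σ: μ = (z₂·x₁ − z₁·x₂)/(z₂ − z₁) = (0.8064·0.783 − (-0.7722)·1)/1.579 = 0.89.
Then σ = (x₂ − x₁)/(z₂ − z₁) = (1 − 0.783)/1.579 = 0.14.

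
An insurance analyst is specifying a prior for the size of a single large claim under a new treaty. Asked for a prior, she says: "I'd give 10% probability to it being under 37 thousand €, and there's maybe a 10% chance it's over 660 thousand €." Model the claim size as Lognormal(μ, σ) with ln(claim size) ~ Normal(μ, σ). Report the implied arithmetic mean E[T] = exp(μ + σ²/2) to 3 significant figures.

If T ~ Lognormal(μ,σ) then ln T ~ Normal(μ,σ), so the p-quantile of ln T is μ + z_p·σ.
ln(37) = 3.611 and ln(660) = 6.492; z_{0.1} = -1.282, z_{0.9} = 1.282.
σ = (6.492 − 3.611)/(1.282 − (-1.282)) = 1.124.
μ = 3.611 − (-1.282)·1.124 = 5.052.
E[T] = exp(μ + σ²/2) = exp(5.052 + 0.6319) = 294 thousand €.

E[T] ≈ 294 thousand €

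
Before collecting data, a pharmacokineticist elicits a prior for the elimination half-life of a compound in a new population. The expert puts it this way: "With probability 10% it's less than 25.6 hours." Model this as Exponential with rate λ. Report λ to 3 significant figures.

λ ≈ 0.00412

P(T < 25.6) = 1 − e^(−λ·25.6) = 0.1, so λ = −ln(1−0.1)/25.6 = −ln(0.9)/25.6 = 0.00412.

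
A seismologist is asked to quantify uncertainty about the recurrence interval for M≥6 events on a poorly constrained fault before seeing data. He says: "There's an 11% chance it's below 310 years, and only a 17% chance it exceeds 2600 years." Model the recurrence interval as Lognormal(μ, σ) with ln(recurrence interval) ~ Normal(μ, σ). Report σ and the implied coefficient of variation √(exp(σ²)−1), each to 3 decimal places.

σ ≈ 0.975, CV ≈ 1.260

If T ~ Lognormal(μ,σ) then ln T ~ Normal(μ,σ), so the p-quantile of ln T is μ + z_p·σ.
ln(310) = 5.737 and ln(2600) = 7.863; z_{0.11} = -1.227, z_{0.83} = 0.9542.
σ = (7.863 − 5.737)/(0.9542 − (-1.227)) = 0.975.
μ = 5.737 − (-1.227)·0.975 = 6.933.
CV = √(exp(σ²)−1) = √(exp(0.9511)−1) = 1.260.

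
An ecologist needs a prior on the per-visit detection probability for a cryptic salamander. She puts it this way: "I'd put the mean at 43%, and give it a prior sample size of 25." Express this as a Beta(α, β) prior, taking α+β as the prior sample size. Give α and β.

Under the effective-sample-size interpretation, Beta(α, β) has prior mean α/(α+β) and prior sample size α+β.
So α+β = 25 and α/(α+β) = 0.43, giving α = 0.43·25 = 10.75 and β = 25 − 10.75 = 14.25.

α = 10.75, β = 14.25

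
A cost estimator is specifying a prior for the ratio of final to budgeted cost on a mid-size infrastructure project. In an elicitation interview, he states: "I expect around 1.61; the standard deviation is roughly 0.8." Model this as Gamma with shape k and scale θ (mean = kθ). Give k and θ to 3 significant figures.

k ≈ 4.05, θ ≈ 0.398

For Gamma(k, scale θ): mean = kθ, variance = kθ², so CV = 1/√k.
CV = SD/mean = 0.8/1.61 = 0.4969, hence k = 1/CV² = 4.05.
Then θ = mean/k = 1.61/4.05 = 0.398.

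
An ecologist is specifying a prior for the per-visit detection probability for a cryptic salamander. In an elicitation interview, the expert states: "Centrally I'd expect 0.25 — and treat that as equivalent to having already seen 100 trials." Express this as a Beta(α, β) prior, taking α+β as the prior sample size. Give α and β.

Under the effective-sample-size interpretation, Beta(α, β) has prior mean α/(α+β) and prior sample size α+β.
So α+β = 100 and α/(α+β) = 0.25, giving α = 0.25·100 = 25 and β = 100 − 25 = 75.

α = 25, β = 75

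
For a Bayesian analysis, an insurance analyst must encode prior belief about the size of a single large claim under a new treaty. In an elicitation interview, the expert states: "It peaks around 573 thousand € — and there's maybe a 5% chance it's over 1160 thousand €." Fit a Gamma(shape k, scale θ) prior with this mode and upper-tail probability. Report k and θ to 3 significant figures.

k ≈ 6.57, θ ≈ 103

Gamma(k,θ) with k>1 has mode (k−1)θ, so θ = 573/(k−1).
Need P(X < 1160) = 0.95 with θ tied to k this way. Start at k = 2, θ = 573: P(X<1160) ≈ 0.601.
Too low — raise k to concentrate. Iterating converges to k ≈ 6.57.
Then θ = 573/(6.57−1) ≈ 103.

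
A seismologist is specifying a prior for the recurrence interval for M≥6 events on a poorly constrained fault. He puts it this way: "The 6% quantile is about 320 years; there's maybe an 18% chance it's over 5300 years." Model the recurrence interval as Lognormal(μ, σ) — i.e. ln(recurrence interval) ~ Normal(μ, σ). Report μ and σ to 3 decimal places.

μ ≈ 7.535, σ ≈ 1.136

If T ~ Lognormal(μ,σ) then ln T ~ Normal(μ,σ), so the p-quantile of ln T is μ + z_p·σ.
ln(320) = 5.768 and ln(5300) = 8.575; z_{0.06} = -1.555, z_{0.82} = 0.9154.
σ = (8.575 − 5.768)/(0.9154 − (-1.555)) = 1.136.
μ = 5.768 − (-1.555)·1.136 = 7.535.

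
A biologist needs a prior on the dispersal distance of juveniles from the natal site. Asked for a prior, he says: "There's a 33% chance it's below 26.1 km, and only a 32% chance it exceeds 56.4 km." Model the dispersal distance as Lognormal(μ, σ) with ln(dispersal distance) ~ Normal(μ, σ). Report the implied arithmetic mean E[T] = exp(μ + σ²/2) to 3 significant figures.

If T ~ Lognormal(μ,σ) then ln T ~ Normal(μ,σ), so the p-quantile of ln T is μ + z_p·σ.
ln(26.1) = 3.262 and ln(56.4) = 4.032; z_{0.33} = -0.4399, z_{0.68} = 0.4677.
σ = (4.032 − 3.262)/(0.4677 − (-0.4399)) = 0.849.
μ = 3.262 − (-0.4399)·0.849 = 3.635.
E[T] = exp(μ + σ²/2) = exp(3.635 + 0.3604) = 54.4 km.

E[T] ≈ 54.4 km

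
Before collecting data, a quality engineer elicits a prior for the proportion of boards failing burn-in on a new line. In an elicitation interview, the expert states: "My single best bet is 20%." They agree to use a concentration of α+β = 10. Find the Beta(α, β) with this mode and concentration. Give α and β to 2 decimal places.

For α,β > 1 the Beta mode is (α−1)/(α+β−2). With α+β = 10, the mode is (α−1)/8.
Set (α−1)/8 = 0.2 → α = 1 + 0.2·8 = 2.60.
β = 10 − α = 7.40.

α = 2.60, β = 7.40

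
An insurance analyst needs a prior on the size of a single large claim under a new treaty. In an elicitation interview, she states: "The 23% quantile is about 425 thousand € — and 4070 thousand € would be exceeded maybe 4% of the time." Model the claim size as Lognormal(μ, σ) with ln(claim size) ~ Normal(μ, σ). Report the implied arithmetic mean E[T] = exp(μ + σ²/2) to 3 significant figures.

E[T] ≈ 1250 thousand €

If T ~ Lognormal(μ,σ) then ln T ~ Normal(μ,σ), so the p-quantile of ln T is μ + z_p·σ.
ln(425) = 6.052 and ln(4070) = 8.311; z_{0.23} = -0.7388, z_{0.96} = 1.751.
σ = (8.311 − 6.052)/(1.751 − (-0.7388)) = 0.908.
μ = 6.052 − (-0.7388)·0.908 = 6.723.
E[T] = exp(μ + σ²/2) = exp(6.723 + 0.4118) = 1250 thousand €.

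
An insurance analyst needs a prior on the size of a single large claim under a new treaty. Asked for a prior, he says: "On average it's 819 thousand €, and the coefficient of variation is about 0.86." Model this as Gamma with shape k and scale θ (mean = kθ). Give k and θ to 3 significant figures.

For Gamma(k, scale θ): mean = kθ, variance = kθ², so CV = 1/√k.
CV = 0.86, hence k = 1/CV² = 1.35.
Then θ = mean/k = 819/1.35 = 606.

k ≈ 1.35, θ ≈ 606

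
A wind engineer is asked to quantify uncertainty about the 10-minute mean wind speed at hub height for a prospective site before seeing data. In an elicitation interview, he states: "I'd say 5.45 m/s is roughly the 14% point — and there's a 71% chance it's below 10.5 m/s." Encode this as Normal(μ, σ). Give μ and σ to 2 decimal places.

For Normal(μ,σ), the p-quantile is μ + z_p·σ. Here z_{0.14} = -1.08, z_{0.71} = 0.5534.
So 5.45 = μ − 1.08σ and 10.5 = μ + 0.5534σ.
Subtracting: σ = (10.5 − 5.45)/(0.5534 − (-1.08)) = 3.09.
Then μ = 5.45 − (-1.08)·3.09 = 8.79.

μ = 8.79, σ = 3.09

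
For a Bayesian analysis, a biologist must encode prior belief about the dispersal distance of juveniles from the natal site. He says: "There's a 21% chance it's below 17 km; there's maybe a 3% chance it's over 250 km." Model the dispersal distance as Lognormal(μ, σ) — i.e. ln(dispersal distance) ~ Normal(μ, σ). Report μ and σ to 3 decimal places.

μ ≈ 3.640, σ ≈ 1.000

If T ~ Lognormal(μ,σ) then ln T ~ Normal(μ,σ), so the p-quantile of ln T is μ + z_p·σ.
ln(17) = 2.833 and ln(250) = 5.521; z_{0.21} = -0.8064, z_{0.97} = 1.881.
σ = (5.521 − 2.833)/(1.881 − (-0.8064)) = 1.000.
μ = 2.833 − (-0.8064)·1.000 = 3.640.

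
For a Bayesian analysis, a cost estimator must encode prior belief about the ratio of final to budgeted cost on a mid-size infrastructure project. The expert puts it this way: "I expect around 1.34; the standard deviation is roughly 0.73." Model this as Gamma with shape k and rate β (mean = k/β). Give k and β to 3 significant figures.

k ≈ 3.37, β ≈ 2.51

For Gamma(k, rate β): mean = k/β, variance = k/β², so CV = 1/√k.
CV = SD/mean = 0.73/1.34 = 0.5448, hence k = 1/CV² = 3.37.
Then β = k/mean = 3.37/1.34 = 2.51.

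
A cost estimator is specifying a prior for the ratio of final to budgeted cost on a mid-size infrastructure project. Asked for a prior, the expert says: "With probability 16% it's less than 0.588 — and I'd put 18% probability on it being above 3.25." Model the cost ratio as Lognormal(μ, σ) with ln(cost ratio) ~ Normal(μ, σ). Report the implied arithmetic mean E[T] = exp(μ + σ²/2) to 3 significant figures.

E[T] ≈ 2.14

If T ~ Lognormal(μ,σ) then ln T ~ Normal(μ,σ), so the p-quantile of ln T is μ + z_p·σ.
ln(0.588) = -0.531 and ln(3.25) = 1.179; z_{0.16} = -0.9945, z_{0.82} = 0.9154.
σ = (1.179 − -0.531)/(0.9154 − (-0.9945)) = 0.895.
μ = -0.531 − (-0.9945)·0.895 = 0.359.
E[T] = exp(μ + σ²/2) = exp(0.359 + 0.4007) = 2.14.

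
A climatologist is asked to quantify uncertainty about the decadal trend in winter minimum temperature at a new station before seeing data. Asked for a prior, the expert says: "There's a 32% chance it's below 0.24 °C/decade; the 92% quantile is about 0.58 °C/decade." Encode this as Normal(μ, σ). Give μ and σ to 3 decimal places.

The p-quantile of Normal(μ,σ) is μ + z_p·σ, with z_{0.32} = -0.4677 and z_{0.92} = 1.405.
Eliminate σ: μ = (z₂·x₁ − z₁·x₂)/(z₂ − z₁) = (1.405·0.24 − (-0.4677)·0.58)/1.873 = 0.325.
Then σ = (x₂ − x₁)/(z₂ − z₁) = (0.58 − 0.24)/1.873 = 0.182.

μ = 0.325, σ = 0.182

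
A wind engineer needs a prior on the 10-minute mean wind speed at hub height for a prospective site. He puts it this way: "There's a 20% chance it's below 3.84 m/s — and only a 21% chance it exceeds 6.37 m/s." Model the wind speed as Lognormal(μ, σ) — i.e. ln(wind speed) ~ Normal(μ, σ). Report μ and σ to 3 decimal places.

μ ≈ 1.604, σ ≈ 0.307

If T ~ Lognormal(μ,σ) then ln T ~ Normal(μ,σ), so the p-quantile of ln T is μ + z_p·σ.
ln(3.84) = 1.345 and ln(6.37) = 1.852; z_{0.2} = -0.8416, z_{0.79} = 0.8064.
σ = (1.852 − 1.345)/(0.8064 − (-0.8416)) = 0.307.
μ = 1.345 − (-0.8416)·0.307 = 1.604.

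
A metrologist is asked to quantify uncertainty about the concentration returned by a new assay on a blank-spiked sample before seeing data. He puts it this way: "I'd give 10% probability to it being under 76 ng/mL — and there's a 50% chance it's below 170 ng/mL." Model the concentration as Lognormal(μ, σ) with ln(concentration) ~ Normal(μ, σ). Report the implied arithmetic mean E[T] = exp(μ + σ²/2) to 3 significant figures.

If T ~ Lognormal(μ,σ) then ln T ~ Normal(μ,σ), so the p-quantile of ln T is μ + z_p·σ.
ln(76) = 4.331 and ln(170) = 5.136; z_{0.1} = -1.282, z_{0.5} = 0.
σ = (5.136 − 4.331)/(0 − (-1.282)) = 0.628.
μ = 4.331 − (-1.282)·0.628 = 5.136.
E[T] = exp(μ + σ²/2) = exp(5.136 + 0.1973) = 207 ng/mL.

E[T] ≈ 207 ng/mL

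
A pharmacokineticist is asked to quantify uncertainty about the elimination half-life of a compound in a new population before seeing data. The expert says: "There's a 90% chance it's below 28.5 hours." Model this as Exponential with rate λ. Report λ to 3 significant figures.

λ ≈ 0.0808

P(T < 28.5) = 1 − e^(−λ·28.5) = 0.9, so λ = −ln(1−0.9)/28.5 = −ln(0.1)/28.5 = 0.0808.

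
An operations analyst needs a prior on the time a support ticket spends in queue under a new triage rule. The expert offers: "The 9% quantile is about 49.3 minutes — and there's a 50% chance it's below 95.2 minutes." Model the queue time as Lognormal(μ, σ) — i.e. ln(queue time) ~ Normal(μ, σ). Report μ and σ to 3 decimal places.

μ ≈ 4.556, σ ≈ 0.491

If T ~ Lognormal(μ,σ) then ln T ~ Normal(μ,σ), so the p-quantile of ln T is μ + z_p·σ.
ln(49.3) = 3.898 and ln(95.2) = 4.556; z_{0.09} = -1.341, z_{0.5} = 0.
σ = (4.556 − 3.898)/(0 − (-1.341)) = 0.491.
μ = 3.898 − (-1.341)·0.491 = 4.556.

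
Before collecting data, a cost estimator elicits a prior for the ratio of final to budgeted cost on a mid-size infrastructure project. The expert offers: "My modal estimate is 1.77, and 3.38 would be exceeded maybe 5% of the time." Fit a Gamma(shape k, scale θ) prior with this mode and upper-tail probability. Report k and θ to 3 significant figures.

k ≈ 7.64, θ ≈ 0.267

Gamma(k,θ) with k>1 has mode (k−1)θ, so θ = 1.77/(k−1).
Need P(X < 3.38) = 0.95 with θ tied to k this way. Start at k = 2, θ = 1.77: P(X<3.38) ≈ 0.569.
Too low — raise k to concentrate. Iterating converges to k ≈ 7.64.
Then θ = 1.77/(7.64−1) ≈ 0.267.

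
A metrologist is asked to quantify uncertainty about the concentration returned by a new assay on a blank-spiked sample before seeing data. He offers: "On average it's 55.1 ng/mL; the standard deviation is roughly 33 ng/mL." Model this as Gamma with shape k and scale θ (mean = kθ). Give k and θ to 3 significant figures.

k ≈ 2.79, θ ≈ 19.8

For Gamma(k, scale θ): mean = kθ, variance = kθ², so CV = 1/√k.
CV = SD/mean = 33/55.1 = 0.5989, hence k = 1/CV² = 2.79.
Then θ = mean/k = 55.1/2.79 = 19.8.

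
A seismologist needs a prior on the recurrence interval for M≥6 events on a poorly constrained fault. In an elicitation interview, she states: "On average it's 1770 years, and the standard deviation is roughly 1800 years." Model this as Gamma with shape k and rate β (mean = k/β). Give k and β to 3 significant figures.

k ≈ 0.967, β ≈ 0.000546

For Gamma(k, rate β): mean = k/β, variance = k/β², so CV = 1/√k.
CV = SD/mean = 1800/1770 = 1.017, hence k = 1/CV² = 0.967.
Then β = k/mean = 0.967/1770 = 0.000546.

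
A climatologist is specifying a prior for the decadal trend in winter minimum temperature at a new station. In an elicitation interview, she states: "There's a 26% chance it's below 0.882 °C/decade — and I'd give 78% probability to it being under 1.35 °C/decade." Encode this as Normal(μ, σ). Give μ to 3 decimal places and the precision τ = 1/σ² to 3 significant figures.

For Normal(μ,σ), the p-quantile is μ + z_p·σ. Here z_{0.26} = -0.6433, z_{0.78} = 0.7722.
So 0.882 = μ − 0.6433σ and 1.35 = μ + 0.7722σ.
Subtracting: σ = (1.35 − 0.882)/(0.7722 − (-0.6433)) = 0.331.
Then μ = 0.882 − (-0.6433)·0.331 = 1.095.
Precision τ = 1/σ² = 1/0.3306² = 9.15.

μ = 1.095, τ = 9.15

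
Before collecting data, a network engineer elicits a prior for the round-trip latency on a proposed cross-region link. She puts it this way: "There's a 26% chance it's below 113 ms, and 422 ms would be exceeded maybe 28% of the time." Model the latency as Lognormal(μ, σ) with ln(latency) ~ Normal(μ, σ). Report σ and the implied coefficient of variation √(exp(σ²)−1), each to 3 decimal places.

σ ≈ 1.075, CV ≈ 1.474

If T ~ Lognormal(μ,σ) then ln T ~ Normal(μ,σ), so the p-quantile of ln T is μ + z_p·σ.
ln(113) = 4.727 and ln(422) = 6.045; z_{0.26} = -0.6433, z_{0.72} = 0.5828.
σ = (6.045 − 4.727)/(0.5828 − (-0.6433)) = 1.075.
μ = 4.727 − (-0.6433)·1.075 = 5.419.
CV = √(exp(σ²)−1) = √(exp(1.1547)−1) = 1.474.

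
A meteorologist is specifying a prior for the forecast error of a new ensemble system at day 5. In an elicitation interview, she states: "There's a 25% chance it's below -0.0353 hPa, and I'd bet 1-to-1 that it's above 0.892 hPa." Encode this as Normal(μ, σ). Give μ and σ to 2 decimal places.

μ = 0.89, σ = 1.37

For Normal(μ,σ), the p-quantile is μ + z_p·σ. Here z_{0.25} = -0.6745, z_{0.5} = 0.
So -0.0353 = μ − 0.6745σ and 0.892 = μ + 0σ.
Subtracting: σ = (0.892 − -0.0353)/(0 − (-0.6745)) = 1.37.
Then μ = -0.0353 − (-0.6745)·1.37 = 0.89.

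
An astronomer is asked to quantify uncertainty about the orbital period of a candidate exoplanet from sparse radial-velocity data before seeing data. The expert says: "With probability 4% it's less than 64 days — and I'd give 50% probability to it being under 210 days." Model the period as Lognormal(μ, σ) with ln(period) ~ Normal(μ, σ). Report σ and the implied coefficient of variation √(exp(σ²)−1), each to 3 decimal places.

σ ≈ 0.679, CV ≈ 0.765

If T ~ Lognormal(μ,σ) then ln T ~ Normal(μ,σ), so the p-quantile of ln T is μ + z_p·σ.
ln(64) = 4.159 and ln(210) = 5.347; z_{0.04} = -1.751, z_{0.5} = 0.
σ = (5.347 − 4.159)/(0 − (-1.751)) = 0.679.
μ = 4.159 − (-1.751)·0.679 = 5.347.
CV = √(exp(σ²)−1) = √(exp(0.4607)−1) = 0.765.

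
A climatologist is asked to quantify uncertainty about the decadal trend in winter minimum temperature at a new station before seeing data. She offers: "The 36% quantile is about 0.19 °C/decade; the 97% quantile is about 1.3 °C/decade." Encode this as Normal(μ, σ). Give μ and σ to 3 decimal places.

The p-quantile of Normal(μ,σ) is μ + z_p·σ, with z_{0.36} = -0.3585 and z_{0.97} = 1.881.
Eliminate σ: μ = (z₂·x₁ − z₁·x₂)/(z₂ − z₁) = (1.881·0.19 − (-0.3585)·1.3)/2.239 = 0.368.
Then σ = (x₂ − x₁)/(z₂ − z₁) = (1.3 − 0.19)/2.239 = 0.496.

μ = 0.368, σ = 0.496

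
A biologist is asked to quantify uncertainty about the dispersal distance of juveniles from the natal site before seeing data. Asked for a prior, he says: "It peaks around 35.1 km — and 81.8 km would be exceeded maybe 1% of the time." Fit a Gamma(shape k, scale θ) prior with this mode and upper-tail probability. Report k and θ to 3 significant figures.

Gamma(k,θ) with k>1 has mode (k−1)θ, so θ = 35.1/(k−1).
Need P(X < 81.8) = 0.99 with θ tied to k this way. Start at k = 2, θ = 35.1: P(X<81.8) ≈ 0.676.
Too low — raise k to concentrate. Iterating converges to k ≈ 7.66.
Then θ = 35.1/(7.66−1) ≈ 5.27.

k ≈ 7.66, θ ≈ 5.27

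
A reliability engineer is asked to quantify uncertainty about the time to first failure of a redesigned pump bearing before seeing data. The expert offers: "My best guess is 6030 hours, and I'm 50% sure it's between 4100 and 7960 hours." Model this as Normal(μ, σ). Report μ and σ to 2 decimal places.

A symmetric 50% interval runs μ ± z·σ with z = 0.6745.
Half-width = 1930, so σ = 1930/0.6745 = 2861.42.
μ is the stated best guess, 6030.00.

μ = 6030.00, σ = 2861.42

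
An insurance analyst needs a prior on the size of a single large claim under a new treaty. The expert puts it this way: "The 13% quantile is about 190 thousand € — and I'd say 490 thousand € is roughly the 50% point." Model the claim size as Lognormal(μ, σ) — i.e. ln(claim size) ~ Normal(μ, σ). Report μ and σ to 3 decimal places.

If T ~ Lognormal(μ,σ) then ln T ~ Normal(μ,σ), so the p-quantile of ln T is μ + z_p·σ.
ln(190) = 5.247 and ln(490) = 6.194; z_{0.13} = -1.126, z_{0.5} = 0.
σ = (6.194 − 5.247)/(0 − (-1.126)) = 0.841.
μ = 5.247 − (-1.126)·0.841 = 6.194.

μ ≈ 6.194, σ ≈ 0.841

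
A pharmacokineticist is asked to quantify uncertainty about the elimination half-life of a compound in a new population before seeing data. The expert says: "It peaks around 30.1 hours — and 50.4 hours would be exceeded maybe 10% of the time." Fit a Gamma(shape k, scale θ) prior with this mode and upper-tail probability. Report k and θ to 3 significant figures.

k ≈ 8.11, θ ≈ 4.23

Gamma(k,θ) with k>1 has mode (k−1)θ, so θ = 30.1/(k−1).
Need P(X < 50.4) = 0.9 with θ tied to k this way. Start at k = 2, θ = 30.1: P(X<50.4) ≈ 0.499.
Too low — raise k to concentrate. Iterating converges to k ≈ 8.11.
Then θ = 30.1/(8.11−1) ≈ 4.23.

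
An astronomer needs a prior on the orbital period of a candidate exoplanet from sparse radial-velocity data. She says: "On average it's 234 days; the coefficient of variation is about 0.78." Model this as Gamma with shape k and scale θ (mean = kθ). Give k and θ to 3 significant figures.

For Gamma(k, scale θ): mean = kθ, variance = kθ², so CV = 1/√k.
CV = 0.78, hence k = 1/CV² = 1.64.
Then θ = mean/k = 234/1.64 = 142.

k ≈ 1.64, θ ≈ 142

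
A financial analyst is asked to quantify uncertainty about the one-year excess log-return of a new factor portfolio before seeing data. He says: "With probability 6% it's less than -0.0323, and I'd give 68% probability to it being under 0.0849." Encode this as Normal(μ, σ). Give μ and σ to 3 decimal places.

For Normal(μ,σ), the p-quantile is μ + z_p·σ. Here z_{0.06} = -1.555, z_{0.68} = 0.4677.
So -0.0323 = μ − 1.555σ and 0.0849 = μ + 0.4677σ.
Subtracting: σ = (0.0849 − -0.0323)/(0.4677 − (-1.555)) = 0.058.
Then μ = -0.0323 − (-1.555)·0.058 = 0.058.

μ = 0.058, σ = 0.058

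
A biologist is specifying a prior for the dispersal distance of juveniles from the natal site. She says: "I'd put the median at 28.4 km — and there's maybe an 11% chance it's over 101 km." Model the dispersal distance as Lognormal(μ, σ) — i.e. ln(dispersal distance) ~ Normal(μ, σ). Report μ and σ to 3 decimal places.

If T ~ Lognormal(μ,σ) then ln T ~ Normal(μ,σ), so the p-quantile of ln T is μ + z_p·σ.
ln(28.4) = 3.346 and ln(101) = 4.615; z_{0.5} = 0, z_{0.89} = 1.227.
σ = (4.615 − 3.346)/(1.227 − (0)) = 1.034.
μ = 3.346 − (0)·1.034 = 3.346.

μ ≈ 3.346, σ ≈ 1.034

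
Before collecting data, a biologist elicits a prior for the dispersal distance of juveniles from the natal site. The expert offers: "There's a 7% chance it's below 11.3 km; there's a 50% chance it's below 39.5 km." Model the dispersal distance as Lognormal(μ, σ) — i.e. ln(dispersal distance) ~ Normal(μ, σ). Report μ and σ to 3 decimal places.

If T ~ Lognormal(μ,σ) then ln T ~ Normal(μ,σ), so the p-quantile of ln T is μ + z_p·σ.
ln(11.3) = 2.425 and ln(39.5) = 3.676; z_{0.07} = -1.476, z_{0.5} = 0.
σ = (3.676 − 2.425)/(0 − (-1.476)) = 0.848.
μ = 2.425 − (-1.476)·0.848 = 3.676.

μ ≈ 3.676, σ ≈ 0.848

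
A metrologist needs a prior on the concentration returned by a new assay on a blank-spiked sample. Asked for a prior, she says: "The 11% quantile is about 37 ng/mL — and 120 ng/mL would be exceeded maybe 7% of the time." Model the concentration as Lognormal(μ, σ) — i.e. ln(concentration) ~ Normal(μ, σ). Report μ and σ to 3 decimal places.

μ ≈ 4.145, σ ≈ 0.435

If T ~ Lognormal(μ,σ) then ln T ~ Normal(μ,σ), so the p-quantile of ln T is μ + z_p·σ.
ln(37) = 3.611 and ln(120) = 4.787; z_{0.11} = -1.227, z_{0.93} = 1.476.
σ = (4.787 − 3.611)/(1.476 − (-1.227)) = 0.435.
μ = 3.611 − (-1.227)·0.435 = 4.145.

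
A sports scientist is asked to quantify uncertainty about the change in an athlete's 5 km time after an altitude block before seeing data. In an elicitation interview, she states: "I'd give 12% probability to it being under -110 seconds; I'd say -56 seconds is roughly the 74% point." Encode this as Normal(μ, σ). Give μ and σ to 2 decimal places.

For Normal(μ,σ), the p-quantile is μ + z_p·σ. Here z_{0.12} = -1.175, z_{0.74} = 0.6433.
So -110 = μ − 1.175σ and -56 = μ + 0.6433σ.
Subtracting: σ = (-56 − -110)/(0.6433 − (-1.175)) = 29.70.
Then μ = -110 − (-1.175)·29.70 = -75.11.

μ = -75.11, σ = 29.70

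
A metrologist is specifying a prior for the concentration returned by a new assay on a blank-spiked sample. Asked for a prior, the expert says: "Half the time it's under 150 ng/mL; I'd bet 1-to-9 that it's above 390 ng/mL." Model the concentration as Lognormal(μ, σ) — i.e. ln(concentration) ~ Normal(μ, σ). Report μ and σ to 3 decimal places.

If T ~ Lognormal(μ,σ) then ln T ~ Normal(μ,σ), so the p-quantile of ln T is μ + z_p·σ.
ln(150) = 5.011 and ln(390) = 5.966; z_{0.5} = 0, z_{0.9} = 1.282.
σ = (5.966 − 5.011)/(1.282 − (0)) = 0.746.
μ = 5.011 − (0)·0.746 = 5.011.

μ ≈ 5.011, σ ≈ 0.746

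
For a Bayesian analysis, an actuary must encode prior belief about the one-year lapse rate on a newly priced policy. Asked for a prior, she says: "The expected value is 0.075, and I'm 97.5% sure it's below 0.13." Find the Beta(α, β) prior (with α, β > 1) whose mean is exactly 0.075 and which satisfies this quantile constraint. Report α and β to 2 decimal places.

With mean 0.075 fixed, write α = 0.075s, β = 0.925s where s = α+β.
Need P(θ < 0.13) = 0.975 under Beta(0.075s, 0.925s). Normal approximation: (q−m)/√(m(1−m)/s) ≈ z_{0.975} = 1.96, so s ≈ 0.075·0.925·(1.96)²/(0.13−0.075)² = 88.1.
At s = 88.1: P(θ<0.13) ≈ 0.960. Adjusting to match 0.975 gives s ≈ 112.85.
So α = 0.075·112.85 ≈ 8.46, β = 0.925·112.85 ≈ 104.39.

α ≈ 8.46, β ≈ 104.39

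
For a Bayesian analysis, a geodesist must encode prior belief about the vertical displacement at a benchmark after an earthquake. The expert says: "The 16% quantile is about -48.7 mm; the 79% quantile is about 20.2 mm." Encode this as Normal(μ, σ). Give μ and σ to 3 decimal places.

The p-quantile of Normal(μ,σ) is μ + z_p·σ, with z_{0.16} = -0.9945 and z_{0.79} = 0.8064.
Eliminate σ: μ = (z₂·x₁ − z₁·x₂)/(z₂ − z₁) = (0.8064·-48.7 − (-0.9945)·20.2)/1.801 = -10.653.
Then σ = (x₂ − x₁)/(z₂ − z₁) = (20.2 − -48.7)/1.801 = 38.259.

μ = -10.653, σ = 38.259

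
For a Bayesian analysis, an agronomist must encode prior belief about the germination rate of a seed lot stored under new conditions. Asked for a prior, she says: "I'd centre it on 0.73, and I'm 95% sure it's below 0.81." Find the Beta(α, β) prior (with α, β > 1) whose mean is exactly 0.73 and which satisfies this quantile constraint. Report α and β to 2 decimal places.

With mean 0.73 fixed, write α = 0.73s, β = 0.27s where s = α+β.
Need P(θ < 0.81) = 0.95 under Beta(0.73s, 0.27s). Normal approximation: (q−m)/√(m(1−m)/s) ≈ z_{0.95} = 1.64, so s ≈ 0.73·0.27·(1.64)²/(0.81−0.73)² = 83.3.
At s = 83.3: P(θ<0.81) ≈ 0.959. Adjusting to match 0.95 gives s ≈ 75.38.
So α = 0.73·75.38 ≈ 55.03, β = 0.27·75.38 ≈ 20.35.

α ≈ 55.03, β ≈ 20.35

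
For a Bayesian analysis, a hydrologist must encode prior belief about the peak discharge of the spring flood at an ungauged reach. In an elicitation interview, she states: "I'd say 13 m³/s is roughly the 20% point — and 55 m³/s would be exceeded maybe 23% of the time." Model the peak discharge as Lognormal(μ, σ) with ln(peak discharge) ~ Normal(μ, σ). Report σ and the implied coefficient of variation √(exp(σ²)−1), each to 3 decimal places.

σ ≈ 0.913, CV ≈ 1.140

If T ~ Lognormal(μ,σ) then ln T ~ Normal(μ,σ), so the p-quantile of ln T is μ + z_p·σ.
ln(13) = 2.565 and ln(55) = 4.007; z_{0.2} = -0.8416, z_{0.77} = 0.7388.
σ = (4.007 − 2.565)/(0.7388 − (-0.8416)) = 0.913.
μ = 2.565 − (-0.8416)·0.913 = 3.333.
CV = √(exp(σ²)−1) = √(exp(0.8329)−1) = 1.140.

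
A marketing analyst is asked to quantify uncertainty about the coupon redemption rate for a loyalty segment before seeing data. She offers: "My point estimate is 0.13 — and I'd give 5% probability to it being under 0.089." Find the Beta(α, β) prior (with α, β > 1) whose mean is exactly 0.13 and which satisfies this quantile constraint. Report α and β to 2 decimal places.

α ≈ 20.61, β ≈ 137.91

With mean 0.13 fixed, write α = 0.13s, β = 0.87s where s = α+β.
Need P(θ < 0.089) = 0.05 under Beta(0.13s, 0.87s). Normal approximation: (q−m)/√(m(1−m)/s) ≈ z_{0.05} = -1.64, so s ≈ 0.13·0.87·(-1.64)²/(0.089−0.13)² = 182.0.
At s = 182.0: P(θ<0.089) ≈ 0.038. Adjusting to match 0.05 gives s ≈ 158.52.
So α = 0.13·158.52 ≈ 20.61, β = 0.87·158.52 ≈ 137.91.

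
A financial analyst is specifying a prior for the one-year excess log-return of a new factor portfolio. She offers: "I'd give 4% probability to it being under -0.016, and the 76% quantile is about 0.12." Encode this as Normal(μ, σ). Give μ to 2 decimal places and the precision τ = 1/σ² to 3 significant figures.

The p-quantile of Normal(μ,σ) is μ + z_p·σ, with z_{0.04} = -1.751 and z_{0.76} = 0.7063.
Eliminate σ: μ = (z₂·x₁ − z₁·x₂)/(z₂ − z₁) = (0.7063·-0.016 − (-1.751)·0.12)/2.457 = 0.08.
Then σ = (x₂ − x₁)/(z₂ − z₁) = (0.12 − -0.016)/2.457 = 0.06.
Precision τ = 1/σ² = 1/0.05535² = 326.

μ = 0.08, τ = 326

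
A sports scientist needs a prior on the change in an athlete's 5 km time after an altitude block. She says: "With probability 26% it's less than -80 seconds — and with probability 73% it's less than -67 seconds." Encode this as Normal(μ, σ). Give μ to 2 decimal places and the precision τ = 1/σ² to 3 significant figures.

μ = -73.34, τ = 0.00934

The p-quantile of Normal(μ,σ) is μ + z_p·σ, with z_{0.26} = -0.6433 and z_{0.73} = 0.6128.
Eliminate σ: μ = (z₂·x₁ − z₁·x₂)/(z₂ − z₁) = (0.6128·-80 − (-0.6433)·-67)/1.256 = -73.34.
Then σ = (x₂ − x₁)/(z₂ − z₁) = (-67 − -80)/1.256 = 10.35.
Precision τ = 1/σ² = 1/10.35² = 0.00934.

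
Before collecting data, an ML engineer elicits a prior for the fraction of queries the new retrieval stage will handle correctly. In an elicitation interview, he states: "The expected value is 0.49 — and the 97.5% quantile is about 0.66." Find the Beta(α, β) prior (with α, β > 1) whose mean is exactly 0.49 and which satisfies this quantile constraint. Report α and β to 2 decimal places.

α ≈ 15.67, β ≈ 16.31

With mean 0.49 fixed, write α = 0.49s, β = 0.51s where s = α+β.
Need P(θ < 0.66) = 0.975 under Beta(0.49s, 0.51s). Normal approximation: (q−m)/√(m(1−m)/s) ≈ z_{0.975} = 1.96, so s ≈ 0.49·0.51·(1.96)²/(0.66−0.49)² = 33.2.
At s = 33.2: P(θ<0.66) ≈ 0.977. Adjusting to match 0.975 gives s ≈ 31.98.
So α = 0.49·31.98 ≈ 15.67, β = 0.51·31.98 ≈ 16.31.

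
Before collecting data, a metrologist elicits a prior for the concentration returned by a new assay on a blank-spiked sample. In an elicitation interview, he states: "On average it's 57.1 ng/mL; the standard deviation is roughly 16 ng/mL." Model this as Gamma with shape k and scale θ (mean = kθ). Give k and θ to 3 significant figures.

For Gamma(k, scale θ): mean = kθ, variance = kθ², so CV = 1/√k.
CV = SD/mean = 16/57.1 = 0.2802, hence k = 1/CV² = 12.7.
Then θ = mean/k = 57.1/12.7 = 4.48.

k ≈ 12.7, θ ≈ 4.48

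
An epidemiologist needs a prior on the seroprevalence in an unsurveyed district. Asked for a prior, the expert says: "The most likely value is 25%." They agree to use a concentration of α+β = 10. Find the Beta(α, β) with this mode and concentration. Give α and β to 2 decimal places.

α = 3.00, β = 7.00

For α,β > 1 the Beta mode is (α−1)/(α+β−2). With α+β = 10, the mode is (α−1)/8.
Set (α−1)/8 = 0.25 → α = 1 + 0.25·8 = 3.00.
β = 10 − α = 7.00.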